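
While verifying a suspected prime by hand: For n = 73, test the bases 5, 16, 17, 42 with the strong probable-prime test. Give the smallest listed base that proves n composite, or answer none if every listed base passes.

none

n − 1 = 72 = 2^3 · 9, so s = 3 and d = 9.
Base 5: x_0 = 5^9 mod 73 = 10. x_0 is neither 1 nor 72, so continue squaring. x_1 = 10^2 mod 73 = 27. x_2 = 27^2 mod 73 = 72. x_2 ≡ −1, so 5 is not a witness.
Base 16: x_0 = 16^9 mod 73 = 1. x_0 = 1, so 16 is not a witness.
Base 17: x_0 = 17^9 mod 73 = 63. x_0 is neither 1 nor 72, so continue squaring. x_1 = 63^2 mod 73 = 27. x_2 = 27^2 mod 73 = 72. x_2 ≡ −1, so 17 is not a witness.
Base 42: x_0 = 42^9 mod 73 = 22. x_0 is neither 1 nor 72, so continue squaring. x_1 = 22^2 mod 73 = 46. x_2 = 46^2 mod 73 = 72. x_2 ≡ −1, so 42 is not a witness.
No listed base is a witness for 73.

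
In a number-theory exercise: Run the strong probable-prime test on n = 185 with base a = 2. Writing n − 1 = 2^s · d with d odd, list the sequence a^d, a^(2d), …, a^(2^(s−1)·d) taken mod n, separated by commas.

n − 1 = 184 = 2^3 · 23, so s = 3 and d = 23.
x_0 = 2^23 mod 185 = 153.
x_1 = 153^2 mod 185 = 99.
x_2 = 99^2 mod 185 = 181.

153, 99, 181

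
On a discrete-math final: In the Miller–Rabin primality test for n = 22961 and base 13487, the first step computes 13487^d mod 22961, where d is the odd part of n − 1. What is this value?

17151

n − 1 = 22960 = 2^4 · 1435, so s = 4 and d = 1435.
13487^1435 mod 22961 = 17151.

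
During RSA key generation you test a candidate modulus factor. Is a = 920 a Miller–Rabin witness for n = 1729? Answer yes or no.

no

n − 1 = 1728 = 2^6 · 27, so s = 6 and d = 27.
Repeated squaring mod 1729: 920^1 ≡ 920, 920^2 ≡ 919, 920^4 ≡ 809, 920^8 ≡ 919, 920^16 ≡ 809.
27 = 16 + 8 + 2 + 1, so 920^27 ≡ 809·919·919·920 ≡ 1728 (mod 1729).
x_0 = 920^27 mod 1729 = 1728.
x_0 = 1728 ≡ −1, so 920 is not a witness.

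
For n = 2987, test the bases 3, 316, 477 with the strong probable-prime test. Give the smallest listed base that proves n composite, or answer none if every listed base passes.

n − 1 = 2986 = 2^1 · 1493, so s = 1 and d = 1493.
Base 3: x_0 = 3^1493 mod 2987 = 1587. x_0 ∉ {1, 2986} and s = 1, so 3 is a Miller–Rabin witness and 2987 is composite.
Base 316: x_0 = 316^1493 mod 2987 = 1922. x_0 ∉ {1, 2986} and s = 1, so 316 is a Miller–Rabin witness and 2987 is composite.
Base 477: x_0 = 477^1493 mod 2987 = 2035. x_0 ∉ {1, 2986} and s = 1, so 477 is a Miller–Rabin witness and 2987 is composite.
The smallest witness among the given bases is 3.

3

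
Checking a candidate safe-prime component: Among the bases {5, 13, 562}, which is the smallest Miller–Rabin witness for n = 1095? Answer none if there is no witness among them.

n − 1 = 1094 = 2^1 · 547, so s = 1 and d = 547.
Base 5: x_0 = 5^547 mod 1095 = 350. x_0 ∉ {1, 1094} and s = 1, so 5 is a Miller–Rabin witness and 1095 is composite.
Base 13: x_0 = 13^547 mod 1095 = 1042. x_0 ∉ {1, 1094} and s = 1, so 13 is a Miller–Rabin witness and 1095 is composite.
Base 562: x_0 = 562^547 mod 1095 = 448. x_0 ∉ {1, 1094} and s = 1, so 562 is a Miller–Rabin witness and 1095 is composite.
The smallest witness among the given bases is 5.

5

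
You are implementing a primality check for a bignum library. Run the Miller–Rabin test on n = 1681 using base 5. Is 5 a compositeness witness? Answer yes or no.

n − 1 = 1680 = 2^4 · 105, so s = 4 and d = 105.
Repeated squaring mod 1681: 5^1 ≡ 5, 5^2 ≡ 25, 5^4 ≡ 625, 5^8 ≡ 633, 5^16 ≡ 611, 5^32 ≡ 139, 5^64 ≡ 830.
105 = 64 + 32 + 8 + 1, so 5^105 ≡ 830·139·633·5 ≡ 911 (mod 1681).
x_0 = 5^105 mod 1681 = 911.
x_0 is neither 1 nor 1680, so continue squaring.
x_1 = 911^2 mod 1681 = 1188.
x_2 = 1188^2 mod 1681 = 985.
x_3 = 985^2 mod 1681 = 288.
Reached i = s−1 = 3 without hitting −1: 5 is a Miller–Rabin witness and 1681 is composite.

yes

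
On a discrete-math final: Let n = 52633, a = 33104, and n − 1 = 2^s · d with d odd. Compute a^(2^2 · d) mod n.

n − 1 = 52632 = 2^3 · 6579, so s = 3 and d = 6579.
x_0 = 33104^6579 mod 52633 = 49029.
x_1 = 49029^2 mod 52633 = 41098.
x_2 = 41098^2 mod 52633 = 1.

1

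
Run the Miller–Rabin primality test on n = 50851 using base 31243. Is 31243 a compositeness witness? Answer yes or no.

no

n − 1 = 50850 = 2^1 · 25425, so s = 1 and d = 25425.
x_0 = 31243^25425 mod 50851 = 50850.
x_0 = 50850 ≡ −1, so 31243 is not a witness.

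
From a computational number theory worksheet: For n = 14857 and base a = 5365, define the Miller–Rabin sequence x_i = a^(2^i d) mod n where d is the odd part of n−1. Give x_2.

3063

n − 1 = 14856 = 2^3 · 1857, so s = 3 and d = 1857.
x_0 = 5365^1857 mod 14857 = 471.
x_1 = 471^2 mod 14857 = 13843.
x_2 = 13843^2 mod 14857 = 3063.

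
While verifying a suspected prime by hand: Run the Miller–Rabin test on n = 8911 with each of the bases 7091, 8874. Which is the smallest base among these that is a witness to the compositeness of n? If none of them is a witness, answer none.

n − 1 = 8910 = 2^1 · 4455, so s = 1 and d = 4455.
Base 7091: x_0 = 7091^4455 mod 8911 = 1274. x_0 ∉ {1, 8910} and s = 1, so 7091 is a Miller–Rabin witness and 8911 is composite.
Base 8874: x_0 = 8874^4455 mod 8911 = 2813. x_0 ∉ {1, 8910} and s = 1, so 8874 is a Miller–Rabin witness and 8911 is composite.
The smallest witness among the given bases is 7091.

7091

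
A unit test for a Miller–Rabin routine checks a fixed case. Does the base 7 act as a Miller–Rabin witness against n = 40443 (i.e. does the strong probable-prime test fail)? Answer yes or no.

yes

n − 1 = 40442 = 2^1 · 20221, so s = 1 and d = 20221.
x_0 = 7^20221 mod 40443 = 2386.
x_0 ∉ {1, 40442} and s = 1, so 7 is a Miller–Rabin witness and 40443 is composite.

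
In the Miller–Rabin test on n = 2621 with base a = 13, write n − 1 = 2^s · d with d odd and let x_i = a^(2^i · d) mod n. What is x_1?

n − 1 = 2620 = 2^2 · 655, so s = 2 and d = 655.
x_0 = 13^655 mod 2621 = 472.
x_1 = 472^2 mod 2621 = 2620.

2620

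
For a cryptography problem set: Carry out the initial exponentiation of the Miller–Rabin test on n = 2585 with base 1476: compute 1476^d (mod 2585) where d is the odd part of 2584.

n − 1 = 2584 = 2^3 · 323, so s = 3 and d = 323.
1476^323 mod 2585 = 536.

536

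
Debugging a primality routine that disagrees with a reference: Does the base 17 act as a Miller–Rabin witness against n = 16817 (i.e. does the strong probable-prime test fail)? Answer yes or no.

yes

n − 1 = 16816 = 2^4 · 1051, so s = 4 and d = 1051.
x_0 = 17^1051 mod 16817 = 4039.
x_0 is neither 1 nor 16816, so continue squaring.
x_1 = 4039^2 mod 16817 = 1031.
x_2 = 1031^2 mod 16817 = 3490.
x_3 = 3490^2 mod 16817 = 4592.
Reached i = s−1 = 3 without hitting −1: 17 is a Miller–Rabin witness and 16817 is composite.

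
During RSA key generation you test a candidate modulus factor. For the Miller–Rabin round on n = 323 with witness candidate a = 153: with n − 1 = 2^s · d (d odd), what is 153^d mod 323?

n − 1 = 322 = 2^1 · 161, so s = 1 and d = 161.
153^161 mod 323 = 153.

153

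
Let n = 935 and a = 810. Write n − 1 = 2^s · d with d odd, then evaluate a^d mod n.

600

n − 1 = 934 = 2^1 · 467, so s = 1 and d = 467.
810^467 mod 935 = 600.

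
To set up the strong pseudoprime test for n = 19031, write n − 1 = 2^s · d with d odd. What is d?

Halving: 19030 → 9515; 9515 is odd.
So 19030 = 2^1 · 9515.

9515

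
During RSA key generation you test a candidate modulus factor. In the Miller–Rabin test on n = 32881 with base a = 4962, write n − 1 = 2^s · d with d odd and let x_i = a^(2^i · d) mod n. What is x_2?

n − 1 = 32880 = 2^4 · 2055, so s = 4 and d = 2055.
Repeated squaring mod 32881: 4962^1 ≡ 4962, 4962^2 ≡ 26456, 4962^4 ≡ 14970, 4962^8 ≡ 16885, 4962^16 ≡ 24955, 4962^32 ≡ 18766, 4962^64 ≡ 7246, 4962^128 ≡ 26440, 4962^256 ≡ 23540, 4962^512 ≡ 20988, 4962^1024 ≡ 22268, 4962^2048 ≡ 18344.
2055 = 2048 + 4 + 2 + 1, so 4962^2055 ≡ 18344·14970·26456·4962 ≡ 19588 (mod 32881).
x_0 = 19588.
x_1 = 19588^2 mod 32881 = 1355.
x_2 = 1355^2 mod 32881 = 27570.

27570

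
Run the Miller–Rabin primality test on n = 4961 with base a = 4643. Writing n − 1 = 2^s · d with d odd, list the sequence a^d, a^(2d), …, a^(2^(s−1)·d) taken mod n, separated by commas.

n − 1 = 4960 = 2^5 · 155, so s = 5 and d = 155.
x_0 = 4643^155 mod 4961 = 2707.
x_1 = 2707^2 mod 4961 = 452.
x_2 = 452^2 mod 4961 = 903.
x_3 = 903^2 mod 4961 = 1805.
x_4 = 1805^2 mod 4961 = 3609.

2707, 452, 903, 1805, 3609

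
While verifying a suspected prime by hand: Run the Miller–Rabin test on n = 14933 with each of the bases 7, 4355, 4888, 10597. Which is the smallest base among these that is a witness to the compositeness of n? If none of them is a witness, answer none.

n − 1 = 14932 = 2^2 · 3733, so s = 2 and d = 3733.
Base 7: x_0 = 7^3733 mod 14933 = 7242. x_0 is neither 1 nor 14932, so continue squaring. x_1 = 7242^2 mod 14933 = 1868. Reached i = s−1 = 1 without hitting −1: 7 is a Miller–Rabin witness and 14933 is composite.
Base 4355: x_0 = 4355^3733 mod 14933 = 11255. x_0 is neither 1 nor 14932, so continue squaring. x_1 = 11255^2 mod 14933 = 13319. Reached i = s−1 = 1 without hitting −1: 4355 is a Miller–Rabin witness and 14933 is composite.
Base 4888: x_0 = 4888^3733 mod 14933 = 2505. x_0 is neither 1 nor 14932, so continue squaring. x_1 = 2505^2 mod 14933 = 3165. Reached i = s−1 = 1 without hitting −1: 4888 is a Miller–Rabin witness and 14933 is composite.
Base 10597: x_0 = 10597^3733 mod 14933 = 7577. x_0 is neither 1 nor 14932, so continue squaring. x_1 = 7577^2 mod 14933 = 8477. Reached i = s−1 = 1 without hitting −1: 10597 is a Miller–Rabin witness and 14933 is composite.
The smallest witness among the given bases is 7.

7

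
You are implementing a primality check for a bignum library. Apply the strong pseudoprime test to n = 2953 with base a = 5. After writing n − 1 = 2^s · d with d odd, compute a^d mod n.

n − 1 = 2952 = 2^3 · 369, so s = 3 and d = 369.
Repeated squaring mod 2953: 5^1 ≡ 5, 5^2 ≡ 25, 5^4 ≡ 625, 5^8 ≡ 829, 5^16 ≡ 2145, 5^32 ≡ 251, 5^64 ≡ 988, 5^128 ≡ 1654, 5^256 ≡ 1238.
369 = 256 + 64 + 32 + 16 + 1, so 5^369 ≡ 1238·988·251·2145·5 ≡ 939 (mod 2953).

939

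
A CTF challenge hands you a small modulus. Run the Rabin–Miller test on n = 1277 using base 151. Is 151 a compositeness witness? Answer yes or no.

n − 1 = 1276 = 2^2 · 319, so s = 2 and d = 319.
x_0 = 151^319 mod 1277 = 1.
x_0 = 1, so 151 is not a witness.

no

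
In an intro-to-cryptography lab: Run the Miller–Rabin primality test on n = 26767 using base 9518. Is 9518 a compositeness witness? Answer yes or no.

n − 1 = 26766 = 2^1 · 13383, so s = 1 and d = 13383.
x_0 = 9518^13383 mod 26767 = 3427.
x_0 ∉ {1, 26766} and s = 1, so 9518 is a Miller–Rabin witness and 26767 is composite.

yes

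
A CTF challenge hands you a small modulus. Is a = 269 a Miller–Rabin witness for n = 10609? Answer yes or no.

yes

n − 1 = 10608 = 2^4 · 663, so s = 4 and d = 663.
x_0 = 269^663 mod 10609 = 8859.
x_0 is neither 1 nor 10608, so continue squaring.
x_1 = 8859^2 mod 10609 = 7108.
x_2 = 7108^2 mod 10609 = 3606.
x_3 = 3606^2 mod 10609 = 7211.
Reached i = s−1 = 3 without hitting −1: 269 is a Miller–Rabin witness and 10609 is composite.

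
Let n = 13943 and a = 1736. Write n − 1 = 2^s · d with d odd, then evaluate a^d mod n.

n − 1 = 13942 = 2^1 · 6971, so s = 1 and d = 6971.
1736^6971 mod 13943 = 12917.

12917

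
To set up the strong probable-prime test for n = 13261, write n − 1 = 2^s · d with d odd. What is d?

Halving: 13260 → 6630 → 3315; 3315 is odd.
So 13260 = 2^2 · 3315.

3315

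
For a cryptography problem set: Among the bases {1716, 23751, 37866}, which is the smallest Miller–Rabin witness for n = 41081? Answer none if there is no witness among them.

none

n − 1 = 41080 = 2^3 · 5135, so s = 3 and d = 5135.
Base 1716: x_0 = 1716^5135 mod 41081 = 41080. x_0 = 41080 ≡ −1, so 1716 is not a witness.
Base 23751: x_0 = 23751^5135 mod 41081 = 38179. x_0 is neither 1 nor 41080, so continue squaring. x_1 = 38179^2 mod 41081 = 41080. x_1 ≡ −1, so 23751 is not a witness.
Base 37866: x_0 = 37866^5135 mod 41081 = 38179. x_0 is neither 1 nor 41080, so continue squaring. x_1 = 38179^2 mod 41081 = 41080. x_1 ≡ −1, so 37866 is not a witness.
No listed base is a witness for 41081.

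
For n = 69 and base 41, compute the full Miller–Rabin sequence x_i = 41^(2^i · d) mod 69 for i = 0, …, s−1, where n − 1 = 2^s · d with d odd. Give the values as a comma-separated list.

n − 1 = 68 = 2^2 · 17, so s = 2 and d = 17.
x_0 = 41^17 mod 69 = 8.
x_1 = 8^2 mod 69 = 64.

8, 64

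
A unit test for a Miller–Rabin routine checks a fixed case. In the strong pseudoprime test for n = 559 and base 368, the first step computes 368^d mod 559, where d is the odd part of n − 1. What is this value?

441

n − 1 = 558 = 2^1 · 279, so s = 1 and d = 279.
368^279 mod 559 = 441.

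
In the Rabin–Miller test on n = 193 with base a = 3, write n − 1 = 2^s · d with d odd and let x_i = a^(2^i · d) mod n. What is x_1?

150

n − 1 = 192 = 2^6 · 3, so s = 6 and d = 3.
x_0 = 3^3 mod 193 = 27.
x_1 = 27^2 mod 193 = 150.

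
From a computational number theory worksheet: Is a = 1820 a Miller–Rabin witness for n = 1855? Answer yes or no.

n − 1 = 1854 = 2^1 · 927, so s = 1 and d = 927.
x_0 = 1820^927 mod 1855 = 1610.
x_0 ∉ {1, 1854} and s = 1, so 1820 is a Miller–Rabin witness and 1855 is composite.

yes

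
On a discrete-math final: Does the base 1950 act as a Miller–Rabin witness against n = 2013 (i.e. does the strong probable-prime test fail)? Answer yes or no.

yes

n − 1 = 2012 = 2^2 · 503, so s = 2 and d = 503.
x_0 = 1950^503 mod 2013 = 1149.
x_0 is neither 1 nor 2012, so continue squaring.
x_1 = 1149^2 mod 2013 = 1686.
Reached i = s−1 = 1 without hitting −1: 1950 is a Miller–Rabin witness and 2013 is composite.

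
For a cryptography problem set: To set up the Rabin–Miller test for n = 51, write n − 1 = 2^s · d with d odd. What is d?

25

Halving: 50 → 25; 25 is odd.
So 50 = 2^1 · 25.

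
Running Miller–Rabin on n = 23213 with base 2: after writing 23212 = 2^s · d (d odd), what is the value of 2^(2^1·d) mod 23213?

n − 1 = 23212 = 2^2 · 5803, so s = 2 and d = 5803.
x_0 = 2^5803 mod 23213 = 15835.
x_1 = 15835^2 mod 23213 = 399.

399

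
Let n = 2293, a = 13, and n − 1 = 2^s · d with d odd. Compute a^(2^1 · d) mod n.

n − 1 = 2292 = 2^2 · 573, so s = 2 and d = 573.
x_0 = 13^573 mod 2293 = 600.
x_1 = 600^2 mod 2293 = 2292.

2292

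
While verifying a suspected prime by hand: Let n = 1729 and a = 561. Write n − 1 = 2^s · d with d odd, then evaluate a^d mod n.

645

n − 1 = 1728 = 2^6 · 27, so s = 6 and d = 27.
By repeated squaring, 561^27 ≡ 645 (mod 1729).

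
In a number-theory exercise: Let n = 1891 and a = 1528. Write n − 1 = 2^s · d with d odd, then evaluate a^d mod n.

1768

n − 1 = 1890 = 2^1 · 945, so s = 1 and d = 945.
1528^945 mod 1891 = 1768.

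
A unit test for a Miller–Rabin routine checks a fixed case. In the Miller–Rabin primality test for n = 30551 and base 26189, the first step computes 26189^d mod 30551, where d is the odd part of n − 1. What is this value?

n − 1 = 30550 = 2^1 · 15275, so s = 1 and d = 15275.
26189^15275 mod 30551 = 8422.

8422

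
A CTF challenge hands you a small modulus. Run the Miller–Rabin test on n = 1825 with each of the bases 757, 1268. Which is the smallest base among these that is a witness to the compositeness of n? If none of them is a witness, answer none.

n − 1 = 1824 = 2^5 · 57, so s = 5 and d = 57.
Base 757: x_0 = 757^57 mod 1825 = 757. x_0 is neither 1 nor 1824, so continue squaring. x_1 = 757^2 mod 1825 = 1824. x_1 ≡ −1, so 757 is not a witness.
Base 1268: x_0 = 1268^57 mod 1825 = 1268. x_0 is neither 1 nor 1824, so continue squaring. x_1 = 1268^2 mod 1825 = 1824. x_1 ≡ −1, so 1268 is not a witness.
No listed base is a witness for 1825.

none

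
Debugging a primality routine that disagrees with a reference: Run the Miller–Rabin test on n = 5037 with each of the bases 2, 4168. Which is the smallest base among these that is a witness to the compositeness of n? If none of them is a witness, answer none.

2

n − 1 = 5036 = 2^2 · 1259, so s = 2 and d = 1259.
Base 2: x_0 = 2^1259 mod 5037 = 1205. x_0 is neither 1 nor 5036, so continue squaring. x_1 = 1205^2 mod 5037 = 1369. Reached i = s−1 = 1 without hitting −1: 2 is a Miller–Rabin witness and 5037 is composite.
Base 4168: x_0 = 4168^1259 mod 5037 = 1147. x_0 is neither 1 nor 5036, so continue squaring. x_1 = 1147^2 mod 5037 = 952. Reached i = s−1 = 1 without hitting −1: 4168 is a Miller–Rabin witness and 5037 is composite.
The smallest witness among the given bases is 2.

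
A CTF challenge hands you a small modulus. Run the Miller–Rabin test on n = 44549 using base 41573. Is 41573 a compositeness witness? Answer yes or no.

n − 1 = 44548 = 2^2 · 11137, so s = 2 and d = 11137.
x_0 = 41573^11137 mod 44549 = 44548.
x_0 = 44548 ≡ −1, so 41573 is not a witness.

no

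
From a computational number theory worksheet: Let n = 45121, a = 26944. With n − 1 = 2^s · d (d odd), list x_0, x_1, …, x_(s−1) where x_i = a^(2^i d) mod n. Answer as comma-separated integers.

n − 1 = 45120 = 2^6 · 705, so s = 6 and d = 705.
x_0 = 26944^705 mod 45121 = 43159.
x_1 = 43159^2 mod 45121 = 14159.
x_2 = 14159^2 mod 45121 = 4678.
x_3 = 4678^2 mod 45121 = 45120.
x_4 = 45120^2 mod 45121 = 1.
x_5 = 1^2 mod 45121 = 1.

43159, 14159, 4678, 45120, 1, 1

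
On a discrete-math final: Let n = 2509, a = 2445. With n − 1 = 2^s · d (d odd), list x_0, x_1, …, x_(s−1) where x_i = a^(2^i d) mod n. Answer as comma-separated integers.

1301, 1535

n − 1 = 2508 = 2^2 · 627, so s = 2 and d = 627.
x_0 = 2445^627 mod 2509 = 1301.
x_1 = 1301^2 mod 2509 = 1535.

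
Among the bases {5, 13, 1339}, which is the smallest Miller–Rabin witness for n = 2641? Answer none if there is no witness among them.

n − 1 = 2640 = 2^4 · 165, so s = 4 and d = 165.
Base 5: x_0 = 5^165 mod 2641 = 1759. x_0 is neither 1 nor 2640, so continue squaring. x_1 = 1759^2 mod 2641 = 1470. x_2 = 1470^2 mod 2641 = 562. x_3 = 562^2 mod 2641 = 1565. Reached i = s−1 = 3 without hitting −1: 5 is a Miller–Rabin witness and 2641 is composite.
Base 13: x_0 = 13^165 mod 2641 = 2216. x_0 is neither 1 nor 2640, so continue squaring. x_1 = 2216^2 mod 2641 = 1037. x_2 = 1037^2 mod 2641 = 482. x_3 = 482^2 mod 2641 = 2557. Reached i = s−1 = 3 without hitting −1: 13 is a Miller–Rabin witness and 2641 is composite.
Base 1339: x_0 = 1339^165 mod 2641 = 2439. x_0 is neither 1 nor 2640, so continue squaring. x_1 = 2439^2 mod 2641 = 1189. x_2 = 1189^2 mod 2641 = 786. x_3 = 786^2 mod 2641 = 2443. Reached i = s−1 = 3 without hitting −1: 1339 is a Miller–Rabin witness and 2641 is composite.
The smallest witness among the given bases is 5.

5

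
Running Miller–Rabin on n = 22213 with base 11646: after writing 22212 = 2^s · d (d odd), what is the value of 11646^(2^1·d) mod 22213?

15616

n − 1 = 22212 = 2^2 · 5553, so s = 2 and d = 5553.
Repeated squaring mod 22213: 11646^1 ≡ 11646, 11646^2 ≡ 18951, 11646^4 ≡ 617, 11646^8 ≡ 3068, 11646^16 ≡ 16525, 11646^32 ≡ 11216, 11646^64 ≡ 6437, 11646^128 ≡ 7724, 11646^256 ≡ 18271, 11646^512 ≡ 12477, 11646^1024 ≡ 6825, 11646^2048 ≡ 22177, 11646^4096 ≡ 1296.
5553 = 4096 + 1024 + 256 + 128 + 32 + 16 + 1, so 11646^5553 ≡ 1296·6825·18271·7724·11216·16525·11646 ≡ 20542 (mod 22213).
x_0 = 20542.
x_1 = 20542^2 mod 22213 = 15616.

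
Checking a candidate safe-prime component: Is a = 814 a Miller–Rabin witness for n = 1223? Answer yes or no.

n − 1 = 1222 = 2^1 · 611, so s = 1 and d = 611.
Repeated squaring mod 1223: 814^1 ≡ 814, 814^2 ≡ 953, 814^4 ≡ 743, 814^8 ≡ 476, 814^16 ≡ 321, 814^32 ≡ 309, 814^64 ≡ 87, 814^128 ≡ 231, 814^256 ≡ 772, 814^512 ≡ 383.
611 = 512 + 64 + 32 + 2 + 1, so 814^611 ≡ 383·87·309·953·814 ≡ 1222 (mod 1223).
x_0 = 814^611 mod 1223 = 1222.
x_0 = 1222 ≡ −1, so 814 is not a witness.

no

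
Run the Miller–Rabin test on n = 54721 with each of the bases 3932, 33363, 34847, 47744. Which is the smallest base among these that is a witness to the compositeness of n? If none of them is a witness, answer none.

none

n − 1 = 54720 = 2^6 · 855, so s = 6 and d = 855.
Base 3932: x_0 = 3932^855 mod 54721 = 48499. x_0 is neither 1 nor 54720, so continue squaring. x_1 = 48499^2 mod 54721 = 25537. x_2 = 25537^2 mod 54721 = 28212. x_3 = 28212^2 mod 54721 = 54720. x_3 ≡ −1, so 3932 is not a witness.
Base 33363: x_0 = 33363^855 mod 54721 = 47380. x_0 is neither 1 nor 54720, so continue squaring. x_1 = 47380^2 mod 54721 = 44817. x_2 = 44817^2 mod 54721 = 29184. x_3 = 29184^2 mod 54721 = 28212. x_4 = 28212^2 mod 54721 = 54720. x_4 ≡ −1, so 33363 is not a witness.
Base 34847: x_0 = 34847^855 mod 54721 = 7110. x_0 is neither 1 nor 54720, so continue squaring. x_1 = 7110^2 mod 54721 = 44617. x_2 = 44617^2 mod 54721 = 36151. x_3 = 36151^2 mod 54721 = 47879. x_4 = 47879^2 mod 54721 = 26509. x_5 = 26509^2 mod 54721 = 54720. x_5 ≡ −1, so 34847 is not a witness.
Base 47744: x_0 = 47744^855 mod 54721 = 45285. x_0 is neither 1 nor 54720, so continue squaring. x_1 = 45285^2 mod 54721 = 7029. x_2 = 7029^2 mod 54721 = 48499. x_3 = 48499^2 mod 54721 = 25537. x_4 = 25537^2 mod 54721 = 28212. x_5 = 28212^2 mod 54721 = 54720. x_5 ≡ −1, so 47744 is not a witness.
No listed base is a witness for 54721.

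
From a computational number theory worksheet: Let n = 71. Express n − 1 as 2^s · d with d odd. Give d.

35

Halving: 70 → 35; 35 is odd.
So 70 = 2^1 · 35.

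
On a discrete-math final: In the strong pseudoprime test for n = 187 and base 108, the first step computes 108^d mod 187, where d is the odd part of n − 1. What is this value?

n − 1 = 186 = 2^1 · 93, so s = 1 and d = 93.
108^93 mod 187 = 146.

146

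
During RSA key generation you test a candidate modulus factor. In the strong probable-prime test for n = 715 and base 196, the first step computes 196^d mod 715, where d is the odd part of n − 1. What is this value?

n − 1 = 714 = 2^1 · 357, so s = 1 and d = 357.
196^357 mod 715 = 521.

521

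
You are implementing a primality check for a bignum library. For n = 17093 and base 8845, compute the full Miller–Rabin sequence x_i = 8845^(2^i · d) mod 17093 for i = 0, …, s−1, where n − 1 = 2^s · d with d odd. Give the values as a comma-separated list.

1, 1

n − 1 = 17092 = 2^2 · 4273, so s = 2 and d = 4273.
x_0 = 8845^4273 mod 17093 = 1.
x_1 = 1^2 mod 17093 = 1.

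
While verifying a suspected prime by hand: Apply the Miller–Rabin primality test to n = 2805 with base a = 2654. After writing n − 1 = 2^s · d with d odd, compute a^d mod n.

n − 1 = 2804 = 2^2 · 701, so s = 2 and d = 701.
2654^701 mod 2805 = 1664.

1664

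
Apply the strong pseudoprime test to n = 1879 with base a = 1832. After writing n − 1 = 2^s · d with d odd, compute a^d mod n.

n − 1 = 1878 = 2^1 · 939, so s = 1 and d = 939.
1832^939 mod 1879 = 1878.

1878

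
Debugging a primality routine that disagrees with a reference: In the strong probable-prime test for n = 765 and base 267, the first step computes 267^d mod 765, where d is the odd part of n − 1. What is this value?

333

n − 1 = 764 = 2^2 · 191, so s = 2 and d = 191.
Repeated squaring mod 765: 267^1 ≡ 267, 267^2 ≡ 144, 267^4 ≡ 81, 267^8 ≡ 441, 267^16 ≡ 171, 267^32 ≡ 171, 267^64 ≡ 171, 267^128 ≡ 171.
191 = 128 + 32 + 16 + 8 + 4 + 2 + 1, so 267^191 ≡ 171·171·171·441·81·144·267 ≡ 333 (mod 765).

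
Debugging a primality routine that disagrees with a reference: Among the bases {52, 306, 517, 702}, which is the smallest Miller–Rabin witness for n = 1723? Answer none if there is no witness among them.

n − 1 = 1722 = 2^1 · 861, so s = 1 and d = 861.
Base 52: x_0 = 52^861 mod 1723 = 1722. x_0 = 1722 ≡ −1, so 52 is not a witness.
Base 306: x_0 = 306^861 mod 1723 = 1. x_0 = 1, so 306 is not a witness.
Base 517: x_0 = 517^861 mod 1723 = 1. x_0 = 1, so 517 is not a witness.
Base 702: x_0 = 702^861 mod 1723 = 1722. x_0 = 1722 ≡ −1, so 702 is not a witness.
No listed base is a witness for 1723.

none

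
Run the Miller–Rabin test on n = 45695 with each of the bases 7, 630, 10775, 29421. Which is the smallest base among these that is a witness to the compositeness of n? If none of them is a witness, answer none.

n − 1 = 45694 = 2^1 · 22847, so s = 1 and d = 22847.
Base 7: x_0 = 7^22847 mod 45695 = 28758. x_0 ∉ {1, 45694} and s = 1, so 7 is a Miller–Rabin witness and 45695 is composite.
Base 630: x_0 = 630^22847 mod 45695 = 23385. x_0 ∉ {1, 45694} and s = 1, so 630 is a Miller–Rabin witness and 45695 is composite.
Base 10775: x_0 = 10775^22847 mod 45695 = 23250. x_0 ∉ {1, 45694} and s = 1, so 10775 is a Miller–Rabin witness and 45695 is composite.
Base 29421: x_0 = 29421^22847 mod 45695 = 32221. x_0 ∉ {1, 45694} and s = 1, so 29421 is a Miller–Rabin witness and 45695 is composite.
The smallest witness among the given bases is 7.

7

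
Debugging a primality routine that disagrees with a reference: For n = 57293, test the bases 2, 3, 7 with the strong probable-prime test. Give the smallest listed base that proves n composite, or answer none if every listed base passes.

n − 1 = 57292 = 2^2 · 14323, so s = 2 and d = 14323.
Base 2: x_0 = 2^14323 mod 57293 = 28706. x_0 is neither 1 nor 57292, so continue squaring. x_1 = 28706^2 mod 57293 = 46510. Reached i = s−1 = 1 without hitting −1: 2 is a Miller–Rabin witness and 57293 is composite.
Base 3: x_0 = 3^14323 mod 57293 = 46532. x_0 is neither 1 nor 57292, so continue squaring. x_1 = 46532^2 mod 57293 = 9968. Reached i = s−1 = 1 without hitting −1: 3 is a Miller–Rabin witness and 57293 is composite.
Base 7: x_0 = 7^14323 mod 57293 = 22754. x_0 is neither 1 nor 57292, so continue squaring. x_1 = 22754^2 mod 57293 = 44968. Reached i = s−1 = 1 without hitting −1: 7 is a Miller–Rabin witness and 57293 is composite.
The smallest witness among the given bases is 2.

2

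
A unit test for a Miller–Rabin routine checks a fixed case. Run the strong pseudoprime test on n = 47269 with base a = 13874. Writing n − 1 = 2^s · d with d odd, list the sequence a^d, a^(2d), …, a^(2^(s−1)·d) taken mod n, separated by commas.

1, 1

n − 1 = 47268 = 2^2 · 11817, so s = 2 and d = 11817.
x_0 = 13874^11817 mod 47269 = 1.
x_1 = 1^2 mod 47269 = 1.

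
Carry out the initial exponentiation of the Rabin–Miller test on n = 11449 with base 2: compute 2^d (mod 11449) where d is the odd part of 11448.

n − 1 = 11448 = 2^3 · 1431, so s = 3 and d = 1431.
2^1431 mod 11449 = 9843.

9843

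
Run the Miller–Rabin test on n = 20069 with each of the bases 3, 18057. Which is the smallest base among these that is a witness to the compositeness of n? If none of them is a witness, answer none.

3

n − 1 = 20068 = 2^2 · 5017, so s = 2 and d = 5017.
Base 3: x_0 = 3^5017 mod 20069 = 12435. x_0 is neither 1 nor 20068, so continue squaring. x_1 = 12435^2 mod 20069 = 17649. Reached i = s−1 = 1 without hitting −1: 3 is a Miller–Rabin witness and 20069 is composite.
Base 18057: x_0 = 18057^5017 mod 20069 = 14641. x_0 is neither 1 nor 20068, so continue squaring. x_1 = 14641^2 mod 20069 = 1892. Reached i = s−1 = 1 without hitting −1: 18057 is a Miller–Rabin witness and 20069 is composite.
The smallest witness among the given bases is 3.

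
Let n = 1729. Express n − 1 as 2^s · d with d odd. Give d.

Halving: 1728 → 864 → 432 → 216 → 108 → 54 → 27; 27 is odd.
So 1728 = 2^6 · 27.

27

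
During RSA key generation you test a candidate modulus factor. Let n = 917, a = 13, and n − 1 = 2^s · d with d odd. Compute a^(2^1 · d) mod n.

232

n − 1 = 916 = 2^2 · 229, so s = 2 and d = 229.
Repeated squaring mod 917: 13^1 ≡ 13, 13^2 ≡ 169, 13^4 ≡ 134, 13^8 ≡ 533, 13^16 ≡ 736, 13^32 ≡ 666, 13^64 ≡ 645, 13^128 ≡ 624.
229 = 128 + 64 + 32 + 4 + 1, so 13^229 ≡ 624·645·666·134·13 ≡ 811 (mod 917).
x_0 = 811.
x_1 = 811^2 mod 917 = 232.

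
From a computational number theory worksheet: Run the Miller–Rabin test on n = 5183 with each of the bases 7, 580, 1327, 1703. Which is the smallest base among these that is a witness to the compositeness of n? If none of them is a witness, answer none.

n − 1 = 5182 = 2^1 · 2591, so s = 1 and d = 2591.
Base 7: x_0 = 7^2591 mod 5183 = 4693. x_0 ∉ {1, 5182} and s = 1, so 7 is a Miller–Rabin witness and 5183 is composite.
Base 580: x_0 = 580^2591 mod 5183 = 4982. x_0 ∉ {1, 5182} and s = 1, so 580 is a Miller–Rabin witness and 5183 is composite.
Base 1327: x_0 = 1327^2591 mod 5183 = 191. x_0 ∉ {1, 5182} and s = 1, so 1327 is a Miller–Rabin witness and 5183 is composite.
Base 1703: x_0 = 1703^2591 mod 5183 = 70. x_0 ∉ {1, 5182} and s = 1, so 1703 is a Miller–Rabin witness and 5183 is composite.
The smallest witness among the given bases is 7.

7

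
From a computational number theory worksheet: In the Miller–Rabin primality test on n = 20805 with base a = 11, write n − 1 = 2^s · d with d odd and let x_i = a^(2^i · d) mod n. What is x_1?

11791

n − 1 = 20804 = 2^2 · 5201, so s = 2 and d = 5201.
Repeated squaring mod 20805: 11^1 ≡ 11, 11^2 ≡ 121, 11^4 ≡ 14641, 11^8 ≡ 4966, 11^16 ≡ 7231, 11^32 ≡ 4396, 11^64 ≡ 17776, 11^128 ≡ 20641, 11^256 ≡ 6091, 11^512 ≡ 4966, 11^1024 ≡ 7231, 11^2048 ≡ 4396, 11^4096 ≡ 17776.
5201 = 4096 + 1024 + 64 + 16 + 1, so 11^5201 ≡ 17776·7231·17776·7231·11 ≡ 17126 (mod 20805).
x_0 = 17126.
x_1 = 17126^2 mod 20805 = 11791.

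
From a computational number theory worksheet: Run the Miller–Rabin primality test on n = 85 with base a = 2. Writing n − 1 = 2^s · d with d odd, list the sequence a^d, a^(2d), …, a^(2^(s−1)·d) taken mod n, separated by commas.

n − 1 = 84 = 2^2 · 21, so s = 2 and d = 21.
x_0 = 2^21 mod 85 = 32.
x_1 = 32^2 mod 85 = 4.

32, 4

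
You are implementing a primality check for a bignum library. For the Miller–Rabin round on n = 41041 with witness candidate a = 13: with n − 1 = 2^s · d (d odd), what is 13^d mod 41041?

n − 1 = 41040 = 2^4 · 2565, so s = 4 and d = 2565.
13^2565 mod 41041 = 1924.

1924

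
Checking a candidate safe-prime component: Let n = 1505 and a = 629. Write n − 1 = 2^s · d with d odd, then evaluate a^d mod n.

n − 1 = 1504 = 2^5 · 47, so s = 5 and d = 47.
629^47 mod 1505 = 839.

839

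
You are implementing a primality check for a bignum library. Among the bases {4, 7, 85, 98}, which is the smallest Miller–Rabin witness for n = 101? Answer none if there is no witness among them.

none

n − 1 = 100 = 2^2 · 25, so s = 2 and d = 25.
Base 4: x_0 = 4^25 mod 101 = 100. x_0 = 100 ≡ −1, so 4 is not a witness.
Base 7: x_0 = 7^25 mod 101 = 10. x_0 is neither 1 nor 100, so continue squaring. x_1 = 10^2 mod 101 = 100. x_1 ≡ −1, so 7 is not a witness.
Base 85: x_0 = 85^25 mod 101 = 100. x_0 = 100 ≡ −1, so 85 is not a witness.
Base 98: x_0 = 98^25 mod 101 = 91. x_0 is neither 1 nor 100, so continue squaring. x_1 = 91^2 mod 101 = 100. x_1 ≡ −1, so 98 is not a witness.
No listed base is a witness for 101.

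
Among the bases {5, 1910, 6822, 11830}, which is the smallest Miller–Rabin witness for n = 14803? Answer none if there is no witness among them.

n − 1 = 14802 = 2^1 · 7401, so s = 1 and d = 7401.
Base 5: x_0 = 5^7401 mod 14803 = 3762. x_0 ∉ {1, 14802} and s = 1, so 5 is a Miller–Rabin witness and 14803 is composite.
Base 1910: x_0 = 1910^7401 mod 14803 = 7489. x_0 ∉ {1, 14802} and s = 1, so 1910 is a Miller–Rabin witness and 14803 is composite.
Base 6822: x_0 = 6822^7401 mod 14803 = 2896. x_0 ∉ {1, 14802} and s = 1, so 6822 is a Miller–Rabin witness and 14803 is composite.
Base 11830: x_0 = 11830^7401 mod 14803 = 1956. x_0 ∉ {1, 14802} and s = 1, so 11830 is a Miller–Rabin witness and 14803 is composite.
The smallest witness among the given bases is 5.

5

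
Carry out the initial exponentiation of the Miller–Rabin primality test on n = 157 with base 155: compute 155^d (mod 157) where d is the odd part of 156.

n − 1 = 156 = 2^2 · 39, so s = 2 and d = 39.
Repeated squaring mod 157: 155^1 ≡ 155, 155^2 ≡ 4, 155^4 ≡ 16, 155^8 ≡ 99, 155^16 ≡ 67, 155^32 ≡ 93.
39 = 32 + 4 + 2 + 1, so 155^39 ≡ 93·16·4·155 ≡ 28 (mod 157).

28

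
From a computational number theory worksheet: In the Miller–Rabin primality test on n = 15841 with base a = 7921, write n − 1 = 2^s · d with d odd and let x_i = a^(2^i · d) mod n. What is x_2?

n − 1 = 15840 = 2^5 · 495, so s = 5 and d = 495.
Repeated squaring mod 15841: 7921^1 ≡ 7921, 7921^2 ≡ 11881, 7921^4 ≡ 14851, 7921^8 ≡ 13799, 7921^16 ≡ 3581, 7921^32 ≡ 8192, 7921^64 ≡ 6388, 7921^128 ≡ 128, 7921^256 ≡ 543.
495 = 256 + 128 + 64 + 32 + 8 + 4 + 2 + 1, so 7921^495 ≡ 543·128·6388·8192·13799·14851·11881·7921 ≡ 1 (mod 15841).
x_0 = 1.
x_1 = 1^2 mod 15841 = 1.
x_2 = 1^2 mod 15841 = 1.

1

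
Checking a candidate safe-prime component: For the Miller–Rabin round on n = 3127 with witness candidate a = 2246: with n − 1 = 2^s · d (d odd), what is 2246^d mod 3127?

n − 1 = 3126 = 2^1 · 1563, so s = 1 and d = 1563.
Repeated squaring mod 3127: 2246^1 ≡ 2246, 2246^2 ≡ 665, 2246^4 ≡ 1318, 2246^8 ≡ 1639, 2246^16 ≡ 228, 2246^32 ≡ 1952, 2246^64 ≡ 1618, 2246^128 ≡ 625, 2246^256 ≡ 2877, 2246^512 ≡ 3087, 2246^1024 ≡ 1600.
1563 = 1024 + 512 + 16 + 8 + 2 + 1, so 2246^1563 ≡ 1600·3087·228·1639·665·2246 ≡ 1428 (mod 3127).

1428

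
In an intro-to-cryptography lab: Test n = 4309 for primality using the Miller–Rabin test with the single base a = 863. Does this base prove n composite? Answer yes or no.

yes

n − 1 = 4308 = 2^2 · 1077, so s = 2 and d = 1077.
x_0 = 863^1077 mod 4309 = 1704.
x_0 is neither 1 nor 4308, so continue squaring.
x_1 = 1704^2 mod 4309 = 3659.
Reached i = s−1 = 1 without hitting −1: 863 is a Miller–Rabin witness and 4309 is composite.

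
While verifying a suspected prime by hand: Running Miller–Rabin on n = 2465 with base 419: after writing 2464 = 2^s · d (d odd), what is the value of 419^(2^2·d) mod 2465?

871

n − 1 = 2464 = 2^5 · 77, so s = 5 and d = 77.
x_0 = 419^77 mod 2465 = 2319.
x_1 = 2319^2 mod 2465 = 1596.
x_2 = 1596^2 mod 2465 = 871.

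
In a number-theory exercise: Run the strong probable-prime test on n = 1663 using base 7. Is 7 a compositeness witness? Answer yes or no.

no

n − 1 = 1662 = 2^1 · 831, so s = 1 and d = 831.
x_0 = 7^831 mod 1663 = 1662.
x_0 = 1662 ≡ −1, so 7 is not a witness.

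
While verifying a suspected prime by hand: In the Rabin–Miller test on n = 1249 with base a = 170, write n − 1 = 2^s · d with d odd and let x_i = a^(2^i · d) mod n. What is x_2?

585

n − 1 = 1248 = 2^5 · 39, so s = 5 and d = 39.
Repeated squaring mod 1249: 170^1 ≡ 170, 170^2 ≡ 173, 170^4 ≡ 1202, 170^8 ≡ 960, 170^16 ≡ 1087, 170^32 ≡ 15.
39 = 32 + 4 + 2 + 1, so 170^39 ≡ 15·1202·173·170 ≡ 599 (mod 1249).
x_0 = 599.
x_1 = 599^2 mod 1249 = 338.
x_2 = 338^2 mod 1249 = 585.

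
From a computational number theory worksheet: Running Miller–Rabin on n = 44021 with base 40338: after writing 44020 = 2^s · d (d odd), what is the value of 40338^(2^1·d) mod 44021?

1

n − 1 = 44020 = 2^2 · 11005, so s = 2 and d = 11005.
x_0 = 40338^11005 mod 44021 = 44020.
x_1 = 44020^2 mod 44021 = 1.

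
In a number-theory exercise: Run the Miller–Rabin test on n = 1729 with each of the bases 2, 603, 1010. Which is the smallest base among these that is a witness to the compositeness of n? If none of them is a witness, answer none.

2

n − 1 = 1728 = 2^6 · 27, so s = 6 and d = 27.
Base 2: x_0 = 2^27 mod 1729 = 645. x_0 is neither 1 nor 1728, so continue squaring. x_1 = 645^2 mod 1729 = 1065. x_2 = 1065^2 mod 1729 = 1. x_2 = 1 but x_1 ≠ ±1, a nontrivial square root of 1 — 2 is a witness and 1729 is composite.
Base 603: x_0 = 603^27 mod 1729 = 645. x_0 is neither 1 nor 1728, so continue squaring. x_1 = 645^2 mod 1729 = 1065. x_2 = 1065^2 mod 1729 = 1. x_2 = 1 but x_1 ≠ ±1, a nontrivial square root of 1 — 603 is a witness and 1729 is composite.
Base 1010: x_0 = 1010^27 mod 1729 = 911. x_0 is neither 1 nor 1728, so continue squaring. x_1 = 911^2 mod 1729 = 1. x_1 = 1 but x_0 ≠ ±1, a nontrivial square root of 1 — 1010 is a witness and 1729 is composite.
The smallest witness among the given bases is 2.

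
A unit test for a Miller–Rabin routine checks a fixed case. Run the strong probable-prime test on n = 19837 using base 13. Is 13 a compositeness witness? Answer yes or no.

n − 1 = 19836 = 2^2 · 4959, so s = 2 and d = 4959.
x_0 = 13^4959 mod 19837 = 14746.
x_0 is neither 1 nor 19836, so continue squaring.
x_1 = 14746^2 mod 19837 = 11159.
Reached i = s−1 = 1 without hitting −1: 13 is a Miller–Rabin witness and 19837 is composite.

yes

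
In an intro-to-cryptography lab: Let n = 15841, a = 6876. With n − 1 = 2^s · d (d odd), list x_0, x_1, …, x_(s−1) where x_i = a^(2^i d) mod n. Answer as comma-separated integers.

5643, 3039, 218, 1, 1

n − 1 = 15840 = 2^5 · 495, so s = 5 and d = 495.
x_0 = 6876^495 mod 15841 = 5643.
x_1 = 5643^2 mod 15841 = 3039.
x_2 = 3039^2 mod 15841 = 218.
x_3 = 218^2 mod 15841 = 1.
x_4 = 1^2 mod 15841 = 1.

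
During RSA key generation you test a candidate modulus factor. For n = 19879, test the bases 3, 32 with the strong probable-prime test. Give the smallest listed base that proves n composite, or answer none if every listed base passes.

3

n − 1 = 19878 = 2^1 · 9939, so s = 1 and d = 9939.
Base 3: x_0 = 3^9939 mod 19879 = 2150. x_0 ∉ {1, 19878} and s = 1, so 3 is a Miller–Rabin witness and 19879 is composite.
Base 32: x_0 = 32^9939 mod 19879 = 13359. x_0 ∉ {1, 19878} and s = 1, so 32 is a Miller–Rabin witness and 19879 is composite.
The smallest witness among the given bases is 3.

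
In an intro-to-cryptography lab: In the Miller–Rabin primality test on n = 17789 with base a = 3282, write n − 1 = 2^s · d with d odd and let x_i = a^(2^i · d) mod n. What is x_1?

1

n − 1 = 17788 = 2^2 · 4447, so s = 2 and d = 4447.
x_0 = 3282^4447 mod 17789 = 1.
x_1 = 1^2 mod 17789 = 1.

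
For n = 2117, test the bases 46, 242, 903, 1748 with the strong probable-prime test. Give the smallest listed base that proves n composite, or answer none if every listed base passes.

242

n − 1 = 2116 = 2^2 · 529, so s = 2 and d = 529.
Base 46: x_0 = 46^529 mod 2117 = 46. x_0 is neither 1 nor 2116, so continue squaring. x_1 = 46^2 mod 2117 = 2116. x_1 ≡ −1, so 46 is not a witness.
Base 242: x_0 = 242^529 mod 2117 = 549. x_0 is neither 1 nor 2116, so continue squaring. x_1 = 549^2 mod 2117 = 787. Reached i = s−1 = 1 without hitting −1: 242 is a Miller–Rabin witness and 2117 is composite.
Base 903: x_0 = 903^529 mod 2117 = 1049. x_0 is neither 1 nor 2116, so continue squaring. x_1 = 1049^2 mod 2117 = 1678. Reached i = s−1 = 1 without hitting −1: 903 is a Miller–Rabin witness and 2117 is composite.
Base 1748: x_0 = 1748^529 mod 2117 = 2085. x_0 is neither 1 nor 2116, so continue squaring. x_1 = 2085^2 mod 2117 = 1024. Reached i = s−1 = 1 without hitting −1: 1748 is a Miller–Rabin witness and 2117 is composite.
The smallest witness among the given bases is 242.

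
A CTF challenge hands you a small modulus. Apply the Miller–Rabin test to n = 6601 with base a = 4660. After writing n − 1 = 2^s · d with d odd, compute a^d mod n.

2897

n − 1 = 6600 = 2^3 · 825, so s = 3 and d = 825.
By repeated squaring, 4660^825 ≡ 2897 (mod 6601).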